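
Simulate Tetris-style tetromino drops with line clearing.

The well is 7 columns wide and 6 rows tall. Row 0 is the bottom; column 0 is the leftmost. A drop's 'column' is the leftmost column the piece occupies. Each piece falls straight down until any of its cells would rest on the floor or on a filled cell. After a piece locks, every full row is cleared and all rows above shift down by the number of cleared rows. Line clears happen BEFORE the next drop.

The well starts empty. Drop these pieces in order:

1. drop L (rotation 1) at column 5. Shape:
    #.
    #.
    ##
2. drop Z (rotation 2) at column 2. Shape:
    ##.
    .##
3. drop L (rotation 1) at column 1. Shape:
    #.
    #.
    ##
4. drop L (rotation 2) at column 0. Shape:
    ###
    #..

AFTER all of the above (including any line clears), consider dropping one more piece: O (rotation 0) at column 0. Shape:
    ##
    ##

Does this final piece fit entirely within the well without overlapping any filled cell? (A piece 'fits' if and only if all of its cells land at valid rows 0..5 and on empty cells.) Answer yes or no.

Drop 1: L rot1 at col 5 lands with bottom-row=0; cleared 0 line(s) (total 0); column heights now [0 0 0 0 0 3 1], max=3
Drop 2: Z rot2 at col 2 lands with bottom-row=0; cleared 0 line(s) (total 0); column heights now [0 0 2 2 1 3 1], max=3
Drop 3: L rot1 at col 1 lands with bottom-row=2; cleared 0 line(s) (total 0); column heights now [0 5 3 2 1 3 1], max=5
Drop 4: L rot2 at col 0 lands with bottom-row=4; cleared 0 line(s) (total 0); column heights now [6 6 6 2 1 3 1], max=6
Test piece O rot0 at col 0 (width 2): heights before test = [6 6 6 2 1 3 1]; fits = False

Answer: no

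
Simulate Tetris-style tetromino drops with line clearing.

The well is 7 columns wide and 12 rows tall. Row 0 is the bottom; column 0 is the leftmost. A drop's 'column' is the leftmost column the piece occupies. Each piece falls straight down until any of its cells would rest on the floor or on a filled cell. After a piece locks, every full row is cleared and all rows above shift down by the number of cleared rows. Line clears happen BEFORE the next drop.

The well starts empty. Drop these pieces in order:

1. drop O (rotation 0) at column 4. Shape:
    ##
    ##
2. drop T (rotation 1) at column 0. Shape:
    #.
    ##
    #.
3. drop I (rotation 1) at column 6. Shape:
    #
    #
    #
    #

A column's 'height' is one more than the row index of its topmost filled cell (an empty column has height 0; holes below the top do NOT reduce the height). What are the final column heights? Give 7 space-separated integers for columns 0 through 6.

Drop 1: O rot0 at col 4 lands with bottom-row=0; cleared 0 line(s) (total 0); column heights now [0 0 0 0 2 2 0], max=2
Drop 2: T rot1 at col 0 lands with bottom-row=0; cleared 0 line(s) (total 0); column heights now [3 2 0 0 2 2 0], max=3
Drop 3: I rot1 at col 6 lands with bottom-row=0; cleared 0 line(s) (total 0); column heights now [3 2 0 0 2 2 4], max=4

Answer: 3 2 0 0 2 2 4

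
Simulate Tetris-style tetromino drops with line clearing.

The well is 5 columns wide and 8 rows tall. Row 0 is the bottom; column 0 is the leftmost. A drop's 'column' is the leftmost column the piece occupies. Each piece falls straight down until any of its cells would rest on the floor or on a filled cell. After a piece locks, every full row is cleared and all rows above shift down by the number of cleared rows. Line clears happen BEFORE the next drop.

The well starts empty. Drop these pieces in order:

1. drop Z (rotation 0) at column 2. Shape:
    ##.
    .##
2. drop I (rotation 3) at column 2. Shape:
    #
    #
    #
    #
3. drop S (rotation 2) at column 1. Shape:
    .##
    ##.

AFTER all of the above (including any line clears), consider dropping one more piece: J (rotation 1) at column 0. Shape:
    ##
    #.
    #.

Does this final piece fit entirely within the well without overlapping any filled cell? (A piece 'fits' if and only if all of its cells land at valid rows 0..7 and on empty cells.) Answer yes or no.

Drop 1: Z rot0 at col 2 lands with bottom-row=0; cleared 0 line(s) (total 0); column heights now [0 0 2 2 1], max=2
Drop 2: I rot3 at col 2 lands with bottom-row=2; cleared 0 line(s) (total 0); column heights now [0 0 6 2 1], max=6
Drop 3: S rot2 at col 1 lands with bottom-row=6; cleared 0 line(s) (total 0); column heights now [0 7 8 8 1], max=8
Test piece J rot1 at col 0 (width 2): heights before test = [0 7 8 8 1]; fits = True

Answer: yes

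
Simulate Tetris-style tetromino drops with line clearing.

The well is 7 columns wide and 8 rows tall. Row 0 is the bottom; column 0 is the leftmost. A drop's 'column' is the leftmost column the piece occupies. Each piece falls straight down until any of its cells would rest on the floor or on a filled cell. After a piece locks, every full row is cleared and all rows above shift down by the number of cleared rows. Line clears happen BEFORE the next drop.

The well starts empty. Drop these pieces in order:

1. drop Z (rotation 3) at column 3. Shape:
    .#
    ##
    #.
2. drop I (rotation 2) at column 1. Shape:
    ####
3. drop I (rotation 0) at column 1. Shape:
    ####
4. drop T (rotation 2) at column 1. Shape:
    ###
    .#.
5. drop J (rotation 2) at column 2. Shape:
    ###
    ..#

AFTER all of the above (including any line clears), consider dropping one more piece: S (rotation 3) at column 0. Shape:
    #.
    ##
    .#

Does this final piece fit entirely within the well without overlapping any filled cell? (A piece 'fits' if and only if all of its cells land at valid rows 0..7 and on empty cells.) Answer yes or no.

Drop 1: Z rot3 at col 3 lands with bottom-row=0; cleared 0 line(s) (total 0); column heights now [0 0 0 2 3 0 0], max=3
Drop 2: I rot2 at col 1 lands with bottom-row=3; cleared 0 line(s) (total 0); column heights now [0 4 4 4 4 0 0], max=4
Drop 3: I rot0 at col 1 lands with bottom-row=4; cleared 0 line(s) (total 0); column heights now [0 5 5 5 5 0 0], max=5
Drop 4: T rot2 at col 1 lands with bottom-row=5; cleared 0 line(s) (total 0); column heights now [0 7 7 7 5 0 0], max=7
Drop 5: J rot2 at col 2 lands with bottom-row=6; cleared 0 line(s) (total 0); column heights now [0 7 8 8 8 0 0], max=8
Test piece S rot3 at col 0 (width 2): heights before test = [0 7 8 8 8 0 0]; fits = False

Answer: no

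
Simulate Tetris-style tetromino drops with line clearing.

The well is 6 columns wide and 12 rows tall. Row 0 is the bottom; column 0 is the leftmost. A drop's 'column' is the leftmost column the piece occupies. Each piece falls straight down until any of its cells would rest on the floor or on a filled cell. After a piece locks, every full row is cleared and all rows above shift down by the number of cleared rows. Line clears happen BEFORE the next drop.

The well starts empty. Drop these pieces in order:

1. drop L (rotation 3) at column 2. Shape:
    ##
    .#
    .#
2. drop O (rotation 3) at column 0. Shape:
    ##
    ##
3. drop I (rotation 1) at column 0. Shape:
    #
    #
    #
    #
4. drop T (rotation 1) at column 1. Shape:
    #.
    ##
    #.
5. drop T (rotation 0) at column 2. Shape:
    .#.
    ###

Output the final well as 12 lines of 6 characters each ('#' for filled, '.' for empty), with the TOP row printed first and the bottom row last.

Drop 1: L rot3 at col 2 lands with bottom-row=0; cleared 0 line(s) (total 0); column heights now [0 0 3 3 0 0], max=3
Drop 2: O rot3 at col 0 lands with bottom-row=0; cleared 0 line(s) (total 0); column heights now [2 2 3 3 0 0], max=3
Drop 3: I rot1 at col 0 lands with bottom-row=2; cleared 0 line(s) (total 0); column heights now [6 2 3 3 0 0], max=6
Drop 4: T rot1 at col 1 lands with bottom-row=2; cleared 0 line(s) (total 0); column heights now [6 5 4 3 0 0], max=6
Drop 5: T rot0 at col 2 lands with bottom-row=4; cleared 0 line(s) (total 0); column heights now [6 5 5 6 5 0], max=6

Answer: ......
......
......
......
......
......
#..#..
#####.
###...
####..
##.#..
##.#..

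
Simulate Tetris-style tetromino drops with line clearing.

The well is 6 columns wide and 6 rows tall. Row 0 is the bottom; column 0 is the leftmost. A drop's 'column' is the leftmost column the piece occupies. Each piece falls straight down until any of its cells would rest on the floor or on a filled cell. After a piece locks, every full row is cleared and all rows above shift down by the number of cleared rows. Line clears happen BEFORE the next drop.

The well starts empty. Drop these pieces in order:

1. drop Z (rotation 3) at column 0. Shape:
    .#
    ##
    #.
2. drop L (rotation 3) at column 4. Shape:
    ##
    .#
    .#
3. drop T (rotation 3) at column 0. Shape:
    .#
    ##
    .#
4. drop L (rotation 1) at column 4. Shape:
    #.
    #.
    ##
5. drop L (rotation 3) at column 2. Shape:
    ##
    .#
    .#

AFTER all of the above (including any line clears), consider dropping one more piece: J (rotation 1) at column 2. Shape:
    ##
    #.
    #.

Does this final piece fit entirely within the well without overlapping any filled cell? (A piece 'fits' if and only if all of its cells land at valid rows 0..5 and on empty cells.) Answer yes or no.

Drop 1: Z rot3 at col 0 lands with bottom-row=0; cleared 0 line(s) (total 0); column heights now [2 3 0 0 0 0], max=3
Drop 2: L rot3 at col 4 lands with bottom-row=0; cleared 0 line(s) (total 0); column heights now [2 3 0 0 3 3], max=3
Drop 3: T rot3 at col 0 lands with bottom-row=3; cleared 0 line(s) (total 0); column heights now [5 6 0 0 3 3], max=6
Drop 4: L rot1 at col 4 lands with bottom-row=3; cleared 0 line(s) (total 0); column heights now [5 6 0 0 6 4], max=6
Drop 5: L rot3 at col 2 lands with bottom-row=0; cleared 0 line(s) (total 0); column heights now [5 6 3 3 6 4], max=6
Test piece J rot1 at col 2 (width 2): heights before test = [5 6 3 3 6 4]; fits = True

Answer: yes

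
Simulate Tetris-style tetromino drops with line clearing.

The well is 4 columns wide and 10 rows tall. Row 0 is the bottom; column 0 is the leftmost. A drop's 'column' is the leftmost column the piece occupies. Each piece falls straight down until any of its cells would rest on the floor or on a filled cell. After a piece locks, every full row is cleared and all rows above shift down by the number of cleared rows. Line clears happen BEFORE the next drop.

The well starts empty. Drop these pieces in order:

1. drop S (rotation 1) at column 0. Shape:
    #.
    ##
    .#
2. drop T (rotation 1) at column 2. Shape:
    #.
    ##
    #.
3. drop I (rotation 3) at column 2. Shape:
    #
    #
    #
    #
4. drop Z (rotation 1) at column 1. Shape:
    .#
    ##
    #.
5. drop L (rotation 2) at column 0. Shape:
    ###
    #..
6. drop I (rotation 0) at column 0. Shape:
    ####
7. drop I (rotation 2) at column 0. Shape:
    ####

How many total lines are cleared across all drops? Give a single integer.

Answer: 3

Derivation:
Drop 1: S rot1 at col 0 lands with bottom-row=0; cleared 0 line(s) (total 0); column heights now [3 2 0 0], max=3
Drop 2: T rot1 at col 2 lands with bottom-row=0; cleared 1 line(s) (total 1); column heights now [2 1 2 0], max=2
Drop 3: I rot3 at col 2 lands with bottom-row=2; cleared 0 line(s) (total 1); column heights now [2 1 6 0], max=6
Drop 4: Z rot1 at col 1 lands with bottom-row=5; cleared 0 line(s) (total 1); column heights now [2 7 8 0], max=8
Drop 5: L rot2 at col 0 lands with bottom-row=7; cleared 0 line(s) (total 1); column heights now [9 9 9 0], max=9
Drop 6: I rot0 at col 0 lands with bottom-row=9; cleared 1 line(s) (total 2); column heights now [9 9 9 0], max=9
Drop 7: I rot2 at col 0 lands with bottom-row=9; cleared 1 line(s) (total 3); column heights now [9 9 9 0], max=9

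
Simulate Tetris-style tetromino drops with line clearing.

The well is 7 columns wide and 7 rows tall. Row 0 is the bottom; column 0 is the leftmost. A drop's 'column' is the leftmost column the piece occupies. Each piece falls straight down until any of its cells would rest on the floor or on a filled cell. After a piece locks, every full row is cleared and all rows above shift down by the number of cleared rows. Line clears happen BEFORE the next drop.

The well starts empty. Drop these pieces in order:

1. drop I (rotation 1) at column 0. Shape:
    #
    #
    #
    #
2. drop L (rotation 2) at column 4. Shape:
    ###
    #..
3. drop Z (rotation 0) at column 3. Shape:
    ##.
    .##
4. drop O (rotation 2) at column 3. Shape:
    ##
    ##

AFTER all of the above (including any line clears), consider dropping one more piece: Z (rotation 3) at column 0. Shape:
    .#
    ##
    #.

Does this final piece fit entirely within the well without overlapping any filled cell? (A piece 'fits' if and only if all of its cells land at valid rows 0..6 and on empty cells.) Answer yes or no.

Answer: yes

Derivation:
Drop 1: I rot1 at col 0 lands with bottom-row=0; cleared 0 line(s) (total 0); column heights now [4 0 0 0 0 0 0], max=4
Drop 2: L rot2 at col 4 lands with bottom-row=0; cleared 0 line(s) (total 0); column heights now [4 0 0 0 2 2 2], max=4
Drop 3: Z rot0 at col 3 lands with bottom-row=2; cleared 0 line(s) (total 0); column heights now [4 0 0 4 4 3 2], max=4
Drop 4: O rot2 at col 3 lands with bottom-row=4; cleared 0 line(s) (total 0); column heights now [4 0 0 6 6 3 2], max=6
Test piece Z rot3 at col 0 (width 2): heights before test = [4 0 0 6 6 3 2]; fits = True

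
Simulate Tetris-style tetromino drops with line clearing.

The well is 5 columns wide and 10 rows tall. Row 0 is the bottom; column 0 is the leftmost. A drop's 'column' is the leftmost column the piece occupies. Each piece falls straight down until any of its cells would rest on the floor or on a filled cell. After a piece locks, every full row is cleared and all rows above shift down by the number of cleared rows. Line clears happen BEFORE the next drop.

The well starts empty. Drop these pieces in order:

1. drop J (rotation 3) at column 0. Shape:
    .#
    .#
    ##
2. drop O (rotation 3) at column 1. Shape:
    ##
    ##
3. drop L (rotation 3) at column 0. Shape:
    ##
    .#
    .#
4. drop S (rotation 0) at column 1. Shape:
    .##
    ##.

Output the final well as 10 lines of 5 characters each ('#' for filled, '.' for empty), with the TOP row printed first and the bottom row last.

Drop 1: J rot3 at col 0 lands with bottom-row=0; cleared 0 line(s) (total 0); column heights now [1 3 0 0 0], max=3
Drop 2: O rot3 at col 1 lands with bottom-row=3; cleared 0 line(s) (total 0); column heights now [1 5 5 0 0], max=5
Drop 3: L rot3 at col 0 lands with bottom-row=5; cleared 0 line(s) (total 0); column heights now [8 8 5 0 0], max=8
Drop 4: S rot0 at col 1 lands with bottom-row=8; cleared 0 line(s) (total 0); column heights now [8 9 10 10 0], max=10

Answer: ..##.
.##..
##...
.#...
.#...
.##..
.##..
.#...
.#...
##...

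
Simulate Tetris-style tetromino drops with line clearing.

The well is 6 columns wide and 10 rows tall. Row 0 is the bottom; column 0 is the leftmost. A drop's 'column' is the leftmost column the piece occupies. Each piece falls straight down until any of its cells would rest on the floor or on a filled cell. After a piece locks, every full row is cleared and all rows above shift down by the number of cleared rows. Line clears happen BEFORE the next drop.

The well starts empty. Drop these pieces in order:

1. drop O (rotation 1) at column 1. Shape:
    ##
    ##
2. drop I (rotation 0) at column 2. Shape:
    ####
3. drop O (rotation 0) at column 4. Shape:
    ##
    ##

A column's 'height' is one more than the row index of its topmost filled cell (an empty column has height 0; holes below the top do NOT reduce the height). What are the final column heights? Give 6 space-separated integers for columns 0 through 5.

Answer: 0 2 3 3 5 5

Derivation:
Drop 1: O rot1 at col 1 lands with bottom-row=0; cleared 0 line(s) (total 0); column heights now [0 2 2 0 0 0], max=2
Drop 2: I rot0 at col 2 lands with bottom-row=2; cleared 0 line(s) (total 0); column heights now [0 2 3 3 3 3], max=3
Drop 3: O rot0 at col 4 lands with bottom-row=3; cleared 0 line(s) (total 0); column heights now [0 2 3 3 5 5], max=5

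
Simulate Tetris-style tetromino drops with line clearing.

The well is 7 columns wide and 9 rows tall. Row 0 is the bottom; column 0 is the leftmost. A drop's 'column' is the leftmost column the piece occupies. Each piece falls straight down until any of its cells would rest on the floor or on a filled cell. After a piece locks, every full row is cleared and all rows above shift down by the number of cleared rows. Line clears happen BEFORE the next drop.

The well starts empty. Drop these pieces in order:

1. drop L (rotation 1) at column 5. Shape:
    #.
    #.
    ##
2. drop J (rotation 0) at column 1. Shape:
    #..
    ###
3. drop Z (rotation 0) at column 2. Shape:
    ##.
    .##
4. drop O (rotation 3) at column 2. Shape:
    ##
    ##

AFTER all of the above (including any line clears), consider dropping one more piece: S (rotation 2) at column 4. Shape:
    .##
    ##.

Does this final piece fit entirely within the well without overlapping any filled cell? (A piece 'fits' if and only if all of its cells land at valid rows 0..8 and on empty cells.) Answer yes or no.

Answer: yes

Derivation:
Drop 1: L rot1 at col 5 lands with bottom-row=0; cleared 0 line(s) (total 0); column heights now [0 0 0 0 0 3 1], max=3
Drop 2: J rot0 at col 1 lands with bottom-row=0; cleared 0 line(s) (total 0); column heights now [0 2 1 1 0 3 1], max=3
Drop 3: Z rot0 at col 2 lands with bottom-row=1; cleared 0 line(s) (total 0); column heights now [0 2 3 3 2 3 1], max=3
Drop 4: O rot3 at col 2 lands with bottom-row=3; cleared 0 line(s) (total 0); column heights now [0 2 5 5 2 3 1], max=5
Test piece S rot2 at col 4 (width 3): heights before test = [0 2 5 5 2 3 1]; fits = True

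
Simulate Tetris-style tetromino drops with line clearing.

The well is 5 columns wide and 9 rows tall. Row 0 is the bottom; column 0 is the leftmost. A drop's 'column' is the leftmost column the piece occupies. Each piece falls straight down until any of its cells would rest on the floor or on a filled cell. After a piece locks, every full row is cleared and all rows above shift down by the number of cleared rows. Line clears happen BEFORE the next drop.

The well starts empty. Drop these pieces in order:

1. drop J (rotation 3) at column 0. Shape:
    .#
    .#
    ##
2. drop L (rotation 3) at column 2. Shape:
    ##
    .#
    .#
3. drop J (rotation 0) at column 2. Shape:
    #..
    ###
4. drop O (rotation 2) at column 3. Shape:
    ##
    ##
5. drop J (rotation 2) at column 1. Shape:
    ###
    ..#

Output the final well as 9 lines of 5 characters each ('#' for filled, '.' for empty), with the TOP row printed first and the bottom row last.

Answer: .....
.###.
...#.
...##
..###
..###
.###.
.#.#.
##.#.

Derivation:
Drop 1: J rot3 at col 0 lands with bottom-row=0; cleared 0 line(s) (total 0); column heights now [1 3 0 0 0], max=3
Drop 2: L rot3 at col 2 lands with bottom-row=0; cleared 0 line(s) (total 0); column heights now [1 3 3 3 0], max=3
Drop 3: J rot0 at col 2 lands with bottom-row=3; cleared 0 line(s) (total 0); column heights now [1 3 5 4 4], max=5
Drop 4: O rot2 at col 3 lands with bottom-row=4; cleared 0 line(s) (total 0); column heights now [1 3 5 6 6], max=6
Drop 5: J rot2 at col 1 lands with bottom-row=6; cleared 0 line(s) (total 0); column heights now [1 8 8 8 6], max=8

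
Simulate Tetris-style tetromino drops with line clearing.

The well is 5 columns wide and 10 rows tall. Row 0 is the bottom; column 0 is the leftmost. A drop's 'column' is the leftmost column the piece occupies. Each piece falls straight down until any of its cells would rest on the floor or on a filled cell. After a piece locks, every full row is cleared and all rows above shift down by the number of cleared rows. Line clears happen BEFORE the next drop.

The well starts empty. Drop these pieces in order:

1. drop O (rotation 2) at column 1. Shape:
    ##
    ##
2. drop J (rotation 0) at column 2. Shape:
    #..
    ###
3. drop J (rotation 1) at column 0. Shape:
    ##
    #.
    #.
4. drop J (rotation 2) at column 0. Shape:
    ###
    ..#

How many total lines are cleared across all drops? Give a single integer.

Drop 1: O rot2 at col 1 lands with bottom-row=0; cleared 0 line(s) (total 0); column heights now [0 2 2 0 0], max=2
Drop 2: J rot0 at col 2 lands with bottom-row=2; cleared 0 line(s) (total 0); column heights now [0 2 4 3 3], max=4
Drop 3: J rot1 at col 0 lands with bottom-row=0; cleared 1 line(s) (total 1); column heights now [2 2 3 0 0], max=3
Drop 4: J rot2 at col 0 lands with bottom-row=3; cleared 0 line(s) (total 1); column heights now [5 5 5 0 0], max=5

Answer: 1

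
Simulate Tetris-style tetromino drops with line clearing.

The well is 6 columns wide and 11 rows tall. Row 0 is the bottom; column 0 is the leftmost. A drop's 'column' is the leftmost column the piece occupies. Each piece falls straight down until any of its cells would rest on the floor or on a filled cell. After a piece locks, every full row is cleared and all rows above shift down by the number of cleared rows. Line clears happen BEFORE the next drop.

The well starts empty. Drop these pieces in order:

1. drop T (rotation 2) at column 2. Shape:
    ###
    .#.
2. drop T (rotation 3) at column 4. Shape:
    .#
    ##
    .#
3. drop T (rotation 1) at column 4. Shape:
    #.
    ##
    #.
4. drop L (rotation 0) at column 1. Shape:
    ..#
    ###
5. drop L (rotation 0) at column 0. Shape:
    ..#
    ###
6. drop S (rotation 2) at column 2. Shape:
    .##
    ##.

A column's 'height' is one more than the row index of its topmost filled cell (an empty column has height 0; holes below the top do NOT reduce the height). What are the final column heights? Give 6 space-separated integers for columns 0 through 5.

Answer: 0 3 5 6 6 4

Derivation:
Drop 1: T rot2 at col 2 lands with bottom-row=0; cleared 0 line(s) (total 0); column heights now [0 0 2 2 2 0], max=2
Drop 2: T rot3 at col 4 lands with bottom-row=1; cleared 0 line(s) (total 0); column heights now [0 0 2 2 3 4], max=4
Drop 3: T rot1 at col 4 lands with bottom-row=3; cleared 0 line(s) (total 0); column heights now [0 0 2 2 6 5], max=6
Drop 4: L rot0 at col 1 lands with bottom-row=2; cleared 0 line(s) (total 0); column heights now [0 3 3 4 6 5], max=6
Drop 5: L rot0 at col 0 lands with bottom-row=3; cleared 1 line(s) (total 1); column heights now [0 3 4 3 5 4], max=5
Drop 6: S rot2 at col 2 lands with bottom-row=4; cleared 0 line(s) (total 1); column heights now [0 3 5 6 6 4], max=6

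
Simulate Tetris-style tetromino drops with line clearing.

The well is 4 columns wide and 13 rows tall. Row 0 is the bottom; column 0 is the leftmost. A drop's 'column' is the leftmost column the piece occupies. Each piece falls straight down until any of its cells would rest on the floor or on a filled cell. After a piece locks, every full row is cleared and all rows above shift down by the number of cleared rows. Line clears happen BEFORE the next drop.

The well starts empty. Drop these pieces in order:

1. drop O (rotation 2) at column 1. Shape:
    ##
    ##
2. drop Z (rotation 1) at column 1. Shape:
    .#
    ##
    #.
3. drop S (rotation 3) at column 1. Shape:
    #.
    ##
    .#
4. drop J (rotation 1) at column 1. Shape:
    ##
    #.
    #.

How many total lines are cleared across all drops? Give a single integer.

Drop 1: O rot2 at col 1 lands with bottom-row=0; cleared 0 line(s) (total 0); column heights now [0 2 2 0], max=2
Drop 2: Z rot1 at col 1 lands with bottom-row=2; cleared 0 line(s) (total 0); column heights now [0 4 5 0], max=5
Drop 3: S rot3 at col 1 lands with bottom-row=5; cleared 0 line(s) (total 0); column heights now [0 8 7 0], max=8
Drop 4: J rot1 at col 1 lands with bottom-row=8; cleared 0 line(s) (total 0); column heights now [0 11 11 0], max=11

Answer: 0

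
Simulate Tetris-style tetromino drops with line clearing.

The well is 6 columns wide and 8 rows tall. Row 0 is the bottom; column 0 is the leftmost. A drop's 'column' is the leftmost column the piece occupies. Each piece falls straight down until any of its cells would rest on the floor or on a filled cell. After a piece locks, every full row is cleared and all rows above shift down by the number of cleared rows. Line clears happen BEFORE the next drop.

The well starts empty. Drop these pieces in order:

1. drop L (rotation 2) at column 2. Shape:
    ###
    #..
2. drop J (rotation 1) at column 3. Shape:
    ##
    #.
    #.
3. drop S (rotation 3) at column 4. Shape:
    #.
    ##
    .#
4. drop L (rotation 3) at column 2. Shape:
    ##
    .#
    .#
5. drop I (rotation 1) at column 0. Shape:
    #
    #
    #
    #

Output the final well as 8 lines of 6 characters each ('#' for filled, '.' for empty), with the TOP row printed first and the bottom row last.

Answer: ..##..
...##.
...###
...###
#..#..
#..#..
#.###.
#.#...

Derivation:
Drop 1: L rot2 at col 2 lands with bottom-row=0; cleared 0 line(s) (total 0); column heights now [0 0 2 2 2 0], max=2
Drop 2: J rot1 at col 3 lands with bottom-row=2; cleared 0 line(s) (total 0); column heights now [0 0 2 5 5 0], max=5
Drop 3: S rot3 at col 4 lands with bottom-row=4; cleared 0 line(s) (total 0); column heights now [0 0 2 5 7 6], max=7
Drop 4: L rot3 at col 2 lands with bottom-row=5; cleared 0 line(s) (total 0); column heights now [0 0 8 8 7 6], max=8
Drop 5: I rot1 at col 0 lands with bottom-row=0; cleared 0 line(s) (total 0); column heights now [4 0 8 8 7 6], max=8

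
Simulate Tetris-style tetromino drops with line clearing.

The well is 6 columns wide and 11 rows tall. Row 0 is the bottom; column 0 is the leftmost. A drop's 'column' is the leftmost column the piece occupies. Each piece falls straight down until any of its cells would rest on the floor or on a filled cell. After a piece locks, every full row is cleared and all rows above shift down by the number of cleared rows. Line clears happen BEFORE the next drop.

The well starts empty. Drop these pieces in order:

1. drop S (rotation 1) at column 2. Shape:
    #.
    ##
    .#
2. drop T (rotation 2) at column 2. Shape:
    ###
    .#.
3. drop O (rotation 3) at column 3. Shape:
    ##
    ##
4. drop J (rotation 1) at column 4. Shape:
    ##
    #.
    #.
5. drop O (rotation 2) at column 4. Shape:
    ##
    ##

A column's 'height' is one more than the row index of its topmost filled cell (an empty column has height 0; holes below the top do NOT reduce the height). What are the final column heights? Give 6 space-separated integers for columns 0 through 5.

Answer: 0 0 4 6 11 11

Derivation:
Drop 1: S rot1 at col 2 lands with bottom-row=0; cleared 0 line(s) (total 0); column heights now [0 0 3 2 0 0], max=3
Drop 2: T rot2 at col 2 lands with bottom-row=2; cleared 0 line(s) (total 0); column heights now [0 0 4 4 4 0], max=4
Drop 3: O rot3 at col 3 lands with bottom-row=4; cleared 0 line(s) (total 0); column heights now [0 0 4 6 6 0], max=6
Drop 4: J rot1 at col 4 lands with bottom-row=6; cleared 0 line(s) (total 0); column heights now [0 0 4 6 9 9], max=9
Drop 5: O rot2 at col 4 lands with bottom-row=9; cleared 0 line(s) (total 0); column heights now [0 0 4 6 11 11], max=11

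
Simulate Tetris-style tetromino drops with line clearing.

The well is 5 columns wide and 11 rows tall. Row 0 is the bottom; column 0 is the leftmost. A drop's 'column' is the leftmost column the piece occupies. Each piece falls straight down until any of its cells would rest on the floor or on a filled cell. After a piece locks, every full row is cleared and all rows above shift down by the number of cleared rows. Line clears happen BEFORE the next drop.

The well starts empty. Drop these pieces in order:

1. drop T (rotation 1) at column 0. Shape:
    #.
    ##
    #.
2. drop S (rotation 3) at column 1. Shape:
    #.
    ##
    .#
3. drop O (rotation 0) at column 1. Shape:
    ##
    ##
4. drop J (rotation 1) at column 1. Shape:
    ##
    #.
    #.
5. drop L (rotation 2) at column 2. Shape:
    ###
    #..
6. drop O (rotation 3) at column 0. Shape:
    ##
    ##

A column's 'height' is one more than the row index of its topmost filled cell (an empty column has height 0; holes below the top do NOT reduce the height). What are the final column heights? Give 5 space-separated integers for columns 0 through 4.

Drop 1: T rot1 at col 0 lands with bottom-row=0; cleared 0 line(s) (total 0); column heights now [3 2 0 0 0], max=3
Drop 2: S rot3 at col 1 lands with bottom-row=1; cleared 0 line(s) (total 0); column heights now [3 4 3 0 0], max=4
Drop 3: O rot0 at col 1 lands with bottom-row=4; cleared 0 line(s) (total 0); column heights now [3 6 6 0 0], max=6
Drop 4: J rot1 at col 1 lands with bottom-row=6; cleared 0 line(s) (total 0); column heights now [3 9 9 0 0], max=9
Drop 5: L rot2 at col 2 lands with bottom-row=9; cleared 0 line(s) (total 0); column heights now [3 9 11 11 11], max=11
Drop 6: O rot3 at col 0 lands with bottom-row=9; cleared 1 line(s) (total 1); column heights now [10 10 10 0 0], max=10

Answer: 10 10 10 0 0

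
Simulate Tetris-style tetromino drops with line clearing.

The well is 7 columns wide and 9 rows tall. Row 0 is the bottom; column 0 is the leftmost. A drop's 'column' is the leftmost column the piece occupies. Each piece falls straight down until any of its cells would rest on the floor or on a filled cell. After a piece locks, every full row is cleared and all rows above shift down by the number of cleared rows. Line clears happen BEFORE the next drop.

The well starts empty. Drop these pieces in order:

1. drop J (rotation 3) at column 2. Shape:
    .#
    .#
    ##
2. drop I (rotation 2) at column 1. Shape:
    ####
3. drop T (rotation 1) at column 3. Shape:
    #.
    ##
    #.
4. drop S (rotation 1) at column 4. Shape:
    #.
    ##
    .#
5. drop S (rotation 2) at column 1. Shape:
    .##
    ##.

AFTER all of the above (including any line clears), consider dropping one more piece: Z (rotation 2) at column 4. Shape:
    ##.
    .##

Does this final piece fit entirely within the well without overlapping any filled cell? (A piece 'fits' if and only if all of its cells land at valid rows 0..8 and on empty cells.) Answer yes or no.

Answer: yes

Derivation:
Drop 1: J rot3 at col 2 lands with bottom-row=0; cleared 0 line(s) (total 0); column heights now [0 0 1 3 0 0 0], max=3
Drop 2: I rot2 at col 1 lands with bottom-row=3; cleared 0 line(s) (total 0); column heights now [0 4 4 4 4 0 0], max=4
Drop 3: T rot1 at col 3 lands with bottom-row=4; cleared 0 line(s) (total 0); column heights now [0 4 4 7 6 0 0], max=7
Drop 4: S rot1 at col 4 lands with bottom-row=5; cleared 0 line(s) (total 0); column heights now [0 4 4 7 8 7 0], max=8
Drop 5: S rot2 at col 1 lands with bottom-row=6; cleared 0 line(s) (total 0); column heights now [0 7 8 8 8 7 0], max=8
Test piece Z rot2 at col 4 (width 3): heights before test = [0 7 8 8 8 7 0]; fits = True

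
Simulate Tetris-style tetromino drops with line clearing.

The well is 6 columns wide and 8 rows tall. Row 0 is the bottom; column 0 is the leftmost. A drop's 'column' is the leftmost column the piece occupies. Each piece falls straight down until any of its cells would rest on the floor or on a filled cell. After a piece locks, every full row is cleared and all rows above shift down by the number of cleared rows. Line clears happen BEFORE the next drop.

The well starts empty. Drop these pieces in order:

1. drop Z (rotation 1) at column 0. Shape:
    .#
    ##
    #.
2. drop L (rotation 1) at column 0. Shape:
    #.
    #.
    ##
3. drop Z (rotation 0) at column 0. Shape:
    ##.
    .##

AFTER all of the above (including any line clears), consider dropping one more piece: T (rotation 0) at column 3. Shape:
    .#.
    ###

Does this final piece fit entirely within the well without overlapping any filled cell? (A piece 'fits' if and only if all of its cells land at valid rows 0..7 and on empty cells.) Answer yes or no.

Answer: yes

Derivation:
Drop 1: Z rot1 at col 0 lands with bottom-row=0; cleared 0 line(s) (total 0); column heights now [2 3 0 0 0 0], max=3
Drop 2: L rot1 at col 0 lands with bottom-row=3; cleared 0 line(s) (total 0); column heights now [6 4 0 0 0 0], max=6
Drop 3: Z rot0 at col 0 lands with bottom-row=5; cleared 0 line(s) (total 0); column heights now [7 7 6 0 0 0], max=7
Test piece T rot0 at col 3 (width 3): heights before test = [7 7 6 0 0 0]; fits = True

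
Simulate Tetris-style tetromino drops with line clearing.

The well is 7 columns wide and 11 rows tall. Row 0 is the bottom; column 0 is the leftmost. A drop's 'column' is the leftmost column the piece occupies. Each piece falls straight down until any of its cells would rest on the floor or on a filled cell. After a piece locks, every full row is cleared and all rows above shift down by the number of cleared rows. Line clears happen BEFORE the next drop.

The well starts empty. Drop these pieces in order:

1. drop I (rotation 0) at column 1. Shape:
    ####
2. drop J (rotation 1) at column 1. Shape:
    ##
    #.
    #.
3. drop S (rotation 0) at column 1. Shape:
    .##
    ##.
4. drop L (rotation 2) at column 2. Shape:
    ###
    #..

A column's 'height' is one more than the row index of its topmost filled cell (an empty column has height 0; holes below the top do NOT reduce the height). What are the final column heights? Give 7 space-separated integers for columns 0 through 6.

Drop 1: I rot0 at col 1 lands with bottom-row=0; cleared 0 line(s) (total 0); column heights now [0 1 1 1 1 0 0], max=1
Drop 2: J rot1 at col 1 lands with bottom-row=1; cleared 0 line(s) (total 0); column heights now [0 4 4 1 1 0 0], max=4
Drop 3: S rot0 at col 1 lands with bottom-row=4; cleared 0 line(s) (total 0); column heights now [0 5 6 6 1 0 0], max=6
Drop 4: L rot2 at col 2 lands with bottom-row=6; cleared 0 line(s) (total 0); column heights now [0 5 8 8 8 0 0], max=8

Answer: 0 5 8 8 8 0 0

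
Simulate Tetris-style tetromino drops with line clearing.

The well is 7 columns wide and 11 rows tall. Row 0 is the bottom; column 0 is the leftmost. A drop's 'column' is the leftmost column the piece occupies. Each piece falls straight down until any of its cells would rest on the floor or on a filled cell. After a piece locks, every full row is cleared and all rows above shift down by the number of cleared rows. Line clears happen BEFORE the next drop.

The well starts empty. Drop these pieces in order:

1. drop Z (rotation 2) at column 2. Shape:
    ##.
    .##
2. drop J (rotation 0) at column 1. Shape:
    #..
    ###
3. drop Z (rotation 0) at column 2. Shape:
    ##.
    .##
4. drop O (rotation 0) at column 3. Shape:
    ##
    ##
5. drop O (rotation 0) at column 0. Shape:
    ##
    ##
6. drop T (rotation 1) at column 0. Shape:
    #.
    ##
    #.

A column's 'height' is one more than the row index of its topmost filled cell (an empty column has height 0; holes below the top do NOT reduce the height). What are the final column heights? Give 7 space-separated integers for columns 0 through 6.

Drop 1: Z rot2 at col 2 lands with bottom-row=0; cleared 0 line(s) (total 0); column heights now [0 0 2 2 1 0 0], max=2
Drop 2: J rot0 at col 1 lands with bottom-row=2; cleared 0 line(s) (total 0); column heights now [0 4 3 3 1 0 0], max=4
Drop 3: Z rot0 at col 2 lands with bottom-row=3; cleared 0 line(s) (total 0); column heights now [0 4 5 5 4 0 0], max=5
Drop 4: O rot0 at col 3 lands with bottom-row=5; cleared 0 line(s) (total 0); column heights now [0 4 5 7 7 0 0], max=7
Drop 5: O rot0 at col 0 lands with bottom-row=4; cleared 0 line(s) (total 0); column heights now [6 6 5 7 7 0 0], max=7
Drop 6: T rot1 at col 0 lands with bottom-row=6; cleared 0 line(s) (total 0); column heights now [9 8 5 7 7 0 0], max=9

Answer: 9 8 5 7 7 0 0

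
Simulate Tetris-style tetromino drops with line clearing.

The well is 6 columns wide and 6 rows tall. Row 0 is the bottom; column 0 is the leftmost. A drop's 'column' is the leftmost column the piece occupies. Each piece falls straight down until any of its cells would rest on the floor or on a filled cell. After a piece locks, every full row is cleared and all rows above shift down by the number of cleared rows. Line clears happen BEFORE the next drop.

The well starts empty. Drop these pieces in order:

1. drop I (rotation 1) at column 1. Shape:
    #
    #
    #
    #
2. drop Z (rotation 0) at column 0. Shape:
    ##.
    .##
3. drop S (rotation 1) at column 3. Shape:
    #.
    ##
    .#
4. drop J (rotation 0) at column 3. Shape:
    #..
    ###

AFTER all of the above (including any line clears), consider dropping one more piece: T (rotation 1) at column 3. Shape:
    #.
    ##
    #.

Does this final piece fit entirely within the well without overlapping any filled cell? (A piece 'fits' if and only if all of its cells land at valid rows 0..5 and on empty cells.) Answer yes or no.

Drop 1: I rot1 at col 1 lands with bottom-row=0; cleared 0 line(s) (total 0); column heights now [0 4 0 0 0 0], max=4
Drop 2: Z rot0 at col 0 lands with bottom-row=4; cleared 0 line(s) (total 0); column heights now [6 6 5 0 0 0], max=6
Drop 3: S rot1 at col 3 lands with bottom-row=0; cleared 0 line(s) (total 0); column heights now [6 6 5 3 2 0], max=6
Drop 4: J rot0 at col 3 lands with bottom-row=3; cleared 0 line(s) (total 0); column heights now [6 6 5 5 4 4], max=6
Test piece T rot1 at col 3 (width 2): heights before test = [6 6 5 5 4 4]; fits = False

Answer: no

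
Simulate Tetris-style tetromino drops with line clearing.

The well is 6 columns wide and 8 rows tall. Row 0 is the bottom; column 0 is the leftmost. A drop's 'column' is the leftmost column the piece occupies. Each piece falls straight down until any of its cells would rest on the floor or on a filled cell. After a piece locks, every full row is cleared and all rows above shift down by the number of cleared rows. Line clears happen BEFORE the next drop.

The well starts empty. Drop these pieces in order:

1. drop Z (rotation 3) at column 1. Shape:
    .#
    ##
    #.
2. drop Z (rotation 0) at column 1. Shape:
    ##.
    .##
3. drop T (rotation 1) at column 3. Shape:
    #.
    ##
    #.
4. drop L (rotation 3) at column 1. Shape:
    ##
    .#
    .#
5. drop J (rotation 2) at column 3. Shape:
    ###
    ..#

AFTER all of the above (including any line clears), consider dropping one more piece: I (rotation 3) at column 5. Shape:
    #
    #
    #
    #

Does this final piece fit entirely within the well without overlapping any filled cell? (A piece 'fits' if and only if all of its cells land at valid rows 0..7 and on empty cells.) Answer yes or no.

Drop 1: Z rot3 at col 1 lands with bottom-row=0; cleared 0 line(s) (total 0); column heights now [0 2 3 0 0 0], max=3
Drop 2: Z rot0 at col 1 lands with bottom-row=3; cleared 0 line(s) (total 0); column heights now [0 5 5 4 0 0], max=5
Drop 3: T rot1 at col 3 lands with bottom-row=4; cleared 0 line(s) (total 0); column heights now [0 5 5 7 6 0], max=7
Drop 4: L rot3 at col 1 lands with bottom-row=5; cleared 0 line(s) (total 0); column heights now [0 8 8 7 6 0], max=8
Drop 5: J rot2 at col 3 lands with bottom-row=6; cleared 0 line(s) (total 0); column heights now [0 8 8 8 8 8], max=8
Test piece I rot3 at col 5 (width 1): heights before test = [0 8 8 8 8 8]; fits = False

Answer: no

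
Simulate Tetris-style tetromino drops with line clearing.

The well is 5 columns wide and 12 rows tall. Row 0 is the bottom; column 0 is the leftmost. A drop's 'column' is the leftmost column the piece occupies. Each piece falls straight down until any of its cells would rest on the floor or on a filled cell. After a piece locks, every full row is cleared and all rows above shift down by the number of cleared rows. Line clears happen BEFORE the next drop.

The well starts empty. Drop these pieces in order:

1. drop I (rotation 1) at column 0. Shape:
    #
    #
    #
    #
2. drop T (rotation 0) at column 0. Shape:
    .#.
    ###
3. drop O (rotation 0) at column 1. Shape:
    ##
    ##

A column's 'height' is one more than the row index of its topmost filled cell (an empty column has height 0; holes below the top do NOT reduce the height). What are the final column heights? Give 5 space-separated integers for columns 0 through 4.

Drop 1: I rot1 at col 0 lands with bottom-row=0; cleared 0 line(s) (total 0); column heights now [4 0 0 0 0], max=4
Drop 2: T rot0 at col 0 lands with bottom-row=4; cleared 0 line(s) (total 0); column heights now [5 6 5 0 0], max=6
Drop 3: O rot0 at col 1 lands with bottom-row=6; cleared 0 line(s) (total 0); column heights now [5 8 8 0 0], max=8

Answer: 5 8 8 0 0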